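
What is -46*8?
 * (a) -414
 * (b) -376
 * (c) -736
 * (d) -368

-46 * 8 = -368
d) -368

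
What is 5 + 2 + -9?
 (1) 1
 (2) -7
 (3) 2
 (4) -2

First: 5 + 2 = 7
Then: 7 + -9 = -2
4) -2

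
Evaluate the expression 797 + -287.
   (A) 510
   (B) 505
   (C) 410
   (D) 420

797 + -287 = 510
A) 510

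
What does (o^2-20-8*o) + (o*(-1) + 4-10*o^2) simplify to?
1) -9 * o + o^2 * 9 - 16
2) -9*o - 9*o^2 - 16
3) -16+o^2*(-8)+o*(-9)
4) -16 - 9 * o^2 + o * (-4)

Adding the polynomials and combining like terms:
(o^2 - 20 - 8*o) + (o*(-1) + 4 - 10*o^2)
= -9*o - 9*o^2 - 16
2) -9*o - 9*o^2 - 16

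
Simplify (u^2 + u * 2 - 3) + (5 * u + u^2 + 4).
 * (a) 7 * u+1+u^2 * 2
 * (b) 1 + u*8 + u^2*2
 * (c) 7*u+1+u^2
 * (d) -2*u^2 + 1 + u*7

Adding the polynomials and combining like terms:
(u^2 + u*2 - 3) + (5*u + u^2 + 4)
= 7 * u+1+u^2 * 2
a) 7 * u+1+u^2 * 2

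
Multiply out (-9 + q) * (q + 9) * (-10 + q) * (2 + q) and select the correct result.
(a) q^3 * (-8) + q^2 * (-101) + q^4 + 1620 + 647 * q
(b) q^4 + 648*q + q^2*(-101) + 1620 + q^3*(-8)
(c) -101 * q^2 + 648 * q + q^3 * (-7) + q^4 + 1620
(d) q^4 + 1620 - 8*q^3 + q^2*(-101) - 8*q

Expanding (-9 + q) * (q + 9) * (-10 + q) * (2 + q):
= q^4 + 648*q + q^2*(-101) + 1620 + q^3*(-8)
b) q^4 + 648*q + q^2*(-101) + 1620 + q^3*(-8)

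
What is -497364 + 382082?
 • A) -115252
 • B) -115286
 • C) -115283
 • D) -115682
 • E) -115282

-497364 + 382082 = -115282
E) -115282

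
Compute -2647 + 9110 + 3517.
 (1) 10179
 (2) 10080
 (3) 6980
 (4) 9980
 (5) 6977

First: -2647 + 9110 = 6463
Then: 6463 + 3517 = 9980
4) 9980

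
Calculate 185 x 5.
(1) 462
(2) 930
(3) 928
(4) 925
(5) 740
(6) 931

185 * 5 = 925
4) 925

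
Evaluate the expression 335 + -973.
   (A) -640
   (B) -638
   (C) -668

335 + -973 = -638
B) -638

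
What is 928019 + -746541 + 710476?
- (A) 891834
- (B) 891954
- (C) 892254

First: 928019 + -746541 = 181478
Then: 181478 + 710476 = 891954
B) 891954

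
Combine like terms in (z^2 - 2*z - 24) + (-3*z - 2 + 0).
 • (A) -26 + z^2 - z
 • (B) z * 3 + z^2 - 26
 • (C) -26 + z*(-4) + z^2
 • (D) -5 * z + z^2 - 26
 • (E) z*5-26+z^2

Adding the polynomials and combining like terms:
(z^2 - 2*z - 24) + (-3*z - 2 + 0)
= -5 * z + z^2 - 26
D) -5 * z + z^2 - 26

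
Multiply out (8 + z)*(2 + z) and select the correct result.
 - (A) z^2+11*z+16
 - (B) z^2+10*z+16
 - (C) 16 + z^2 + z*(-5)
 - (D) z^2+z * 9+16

Expanding (8 + z)*(2 + z):
= z^2+10*z+16
B) z^2+10*z+16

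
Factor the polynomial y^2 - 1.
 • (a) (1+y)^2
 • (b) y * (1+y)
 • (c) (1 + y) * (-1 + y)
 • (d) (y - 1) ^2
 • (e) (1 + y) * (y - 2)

We need to factor y^2 - 1.
The factored form is (1 + y) * (-1 + y).
c) (1 + y) * (-1 + y)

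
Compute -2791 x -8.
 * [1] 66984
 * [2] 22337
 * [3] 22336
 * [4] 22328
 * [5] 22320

-2791 * -8 = 22328
4) 22328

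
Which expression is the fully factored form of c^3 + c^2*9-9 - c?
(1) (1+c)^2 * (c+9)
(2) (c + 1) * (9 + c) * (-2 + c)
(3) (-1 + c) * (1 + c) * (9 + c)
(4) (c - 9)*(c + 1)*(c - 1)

We need to factor c^3 + c^2*9-9 - c.
The factored form is (-1 + c) * (1 + c) * (9 + c).
3) (-1 + c) * (1 + c) * (9 + c)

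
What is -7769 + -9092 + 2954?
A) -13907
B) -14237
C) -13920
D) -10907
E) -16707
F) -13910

First: -7769 + -9092 = -16861
Then: -16861 + 2954 = -13907
A) -13907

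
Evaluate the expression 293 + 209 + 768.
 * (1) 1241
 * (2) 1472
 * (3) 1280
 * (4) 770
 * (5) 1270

First: 293 + 209 = 502
Then: 502 + 768 = 1270
5) 1270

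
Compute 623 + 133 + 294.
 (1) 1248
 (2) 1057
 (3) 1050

First: 623 + 133 = 756
Then: 756 + 294 = 1050
3) 1050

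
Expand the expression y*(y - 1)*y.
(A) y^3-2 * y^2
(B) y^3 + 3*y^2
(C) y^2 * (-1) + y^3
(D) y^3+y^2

Expanding y*(y - 1)*y:
= y^2 * (-1) + y^3
C) y^2 * (-1) + y^3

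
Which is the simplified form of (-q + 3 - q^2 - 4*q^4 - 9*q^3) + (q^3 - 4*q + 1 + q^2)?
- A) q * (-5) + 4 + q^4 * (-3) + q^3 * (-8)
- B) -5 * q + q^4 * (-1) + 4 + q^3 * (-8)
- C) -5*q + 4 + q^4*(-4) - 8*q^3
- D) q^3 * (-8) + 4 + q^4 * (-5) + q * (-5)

Adding the polynomials and combining like terms:
(-q + 3 - q^2 - 4*q^4 - 9*q^3) + (q^3 - 4*q + 1 + q^2)
= -5*q + 4 + q^4*(-4) - 8*q^3
C) -5*q + 4 + q^4*(-4) - 8*q^3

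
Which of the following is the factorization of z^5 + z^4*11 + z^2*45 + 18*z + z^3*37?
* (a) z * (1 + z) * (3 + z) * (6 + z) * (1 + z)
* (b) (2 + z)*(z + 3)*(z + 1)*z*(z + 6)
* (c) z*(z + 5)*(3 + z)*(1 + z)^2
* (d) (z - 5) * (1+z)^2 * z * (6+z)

We need to factor z^5 + z^4*11 + z^2*45 + 18*z + z^3*37.
The factored form is z * (1 + z) * (3 + z) * (6 + z) * (1 + z).
a) z * (1 + z) * (3 + z) * (6 + z) * (1 + z)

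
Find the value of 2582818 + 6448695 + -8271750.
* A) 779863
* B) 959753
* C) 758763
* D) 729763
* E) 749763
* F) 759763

First: 2582818 + 6448695 = 9031513
Then: 9031513 + -8271750 = 759763
F) 759763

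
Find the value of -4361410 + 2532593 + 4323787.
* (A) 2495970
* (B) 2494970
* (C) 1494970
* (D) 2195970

First: -4361410 + 2532593 = -1828817
Then: -1828817 + 4323787 = 2494970
B) 2494970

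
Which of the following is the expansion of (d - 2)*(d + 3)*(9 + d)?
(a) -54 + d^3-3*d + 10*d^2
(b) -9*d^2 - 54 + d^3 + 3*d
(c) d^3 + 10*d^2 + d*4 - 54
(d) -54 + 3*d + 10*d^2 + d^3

Expanding (d - 2)*(d + 3)*(9 + d):
= -54 + 3*d + 10*d^2 + d^3
d) -54 + 3*d + 10*d^2 + d^3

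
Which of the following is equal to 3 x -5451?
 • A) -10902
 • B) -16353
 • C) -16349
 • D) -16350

3 * -5451 = -16353
B) -16353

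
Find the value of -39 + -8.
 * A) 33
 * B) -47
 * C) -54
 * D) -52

-39 + -8 = -47
B) -47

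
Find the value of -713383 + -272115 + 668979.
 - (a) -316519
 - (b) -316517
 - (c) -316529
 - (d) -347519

First: -713383 + -272115 = -985498
Then: -985498 + 668979 = -316519
a) -316519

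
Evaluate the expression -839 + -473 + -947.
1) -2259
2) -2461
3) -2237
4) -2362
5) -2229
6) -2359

First: -839 + -473 = -1312
Then: -1312 + -947 = -2259
1) -2259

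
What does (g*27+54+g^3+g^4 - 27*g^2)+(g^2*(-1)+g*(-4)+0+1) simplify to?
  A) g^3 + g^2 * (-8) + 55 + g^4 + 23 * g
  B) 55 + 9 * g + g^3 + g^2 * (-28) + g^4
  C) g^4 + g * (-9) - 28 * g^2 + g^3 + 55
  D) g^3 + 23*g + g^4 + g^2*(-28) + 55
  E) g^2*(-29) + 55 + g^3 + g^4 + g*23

Adding the polynomials and combining like terms:
(g*27 + 54 + g^3 + g^4 - 27*g^2) + (g^2*(-1) + g*(-4) + 0 + 1)
= g^3 + 23*g + g^4 + g^2*(-28) + 55
D) g^3 + 23*g + g^4 + g^2*(-28) + 55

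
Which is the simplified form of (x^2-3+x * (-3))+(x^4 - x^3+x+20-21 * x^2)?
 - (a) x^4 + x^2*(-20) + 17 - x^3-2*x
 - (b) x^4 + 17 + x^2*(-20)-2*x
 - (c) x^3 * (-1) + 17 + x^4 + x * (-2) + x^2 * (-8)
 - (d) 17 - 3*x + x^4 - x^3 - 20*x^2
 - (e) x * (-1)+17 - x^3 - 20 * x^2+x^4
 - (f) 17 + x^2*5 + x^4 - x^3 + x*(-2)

Adding the polynomials and combining like terms:
(x^2 - 3 + x*(-3)) + (x^4 - x^3 + x + 20 - 21*x^2)
= x^4 + x^2*(-20) + 17 - x^3-2*x
a) x^4 + x^2*(-20) + 17 - x^3-2*x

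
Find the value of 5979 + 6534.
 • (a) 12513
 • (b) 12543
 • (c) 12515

5979 + 6534 = 12513
a) 12513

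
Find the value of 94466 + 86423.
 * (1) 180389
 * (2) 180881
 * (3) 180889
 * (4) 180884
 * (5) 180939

94466 + 86423 = 180889
3) 180889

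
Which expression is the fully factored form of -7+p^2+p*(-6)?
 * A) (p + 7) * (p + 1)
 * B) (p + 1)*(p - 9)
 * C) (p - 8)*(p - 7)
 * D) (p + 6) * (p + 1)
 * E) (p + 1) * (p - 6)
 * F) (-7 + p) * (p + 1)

We need to factor -7+p^2+p*(-6).
The factored form is (-7 + p) * (p + 1).
F) (-7 + p) * (p + 1)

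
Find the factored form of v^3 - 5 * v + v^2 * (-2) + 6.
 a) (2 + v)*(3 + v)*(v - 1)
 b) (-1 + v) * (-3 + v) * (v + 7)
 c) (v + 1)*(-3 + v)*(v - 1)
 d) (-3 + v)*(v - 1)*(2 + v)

We need to factor v^3 - 5 * v + v^2 * (-2) + 6.
The factored form is (-3 + v)*(v - 1)*(2 + v).
d) (-3 + v)*(v - 1)*(2 + v)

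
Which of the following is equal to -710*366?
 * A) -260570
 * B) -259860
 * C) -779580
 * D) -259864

-710 * 366 = -259860
B) -259860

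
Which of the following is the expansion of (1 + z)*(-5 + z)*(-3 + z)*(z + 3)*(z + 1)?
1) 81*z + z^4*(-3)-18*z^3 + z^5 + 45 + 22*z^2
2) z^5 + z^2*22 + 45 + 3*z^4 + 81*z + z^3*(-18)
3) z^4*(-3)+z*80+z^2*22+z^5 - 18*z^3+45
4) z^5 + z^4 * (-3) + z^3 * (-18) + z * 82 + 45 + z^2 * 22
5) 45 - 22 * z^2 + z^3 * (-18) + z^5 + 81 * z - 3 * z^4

Expanding (1 + z)*(-5 + z)*(-3 + z)*(z + 3)*(z + 1):
= 81*z + z^4*(-3)-18*z^3 + z^5 + 45 + 22*z^2
1) 81*z + z^4*(-3)-18*z^3 + z^5 + 45 + 22*z^2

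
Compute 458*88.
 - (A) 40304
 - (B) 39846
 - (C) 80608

458 * 88 = 40304
A) 40304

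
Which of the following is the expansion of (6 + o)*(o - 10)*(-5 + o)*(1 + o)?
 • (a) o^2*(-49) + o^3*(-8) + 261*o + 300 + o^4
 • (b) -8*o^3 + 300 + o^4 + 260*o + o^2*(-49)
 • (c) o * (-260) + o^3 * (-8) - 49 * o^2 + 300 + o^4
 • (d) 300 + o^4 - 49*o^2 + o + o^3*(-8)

Expanding (6 + o)*(o - 10)*(-5 + o)*(1 + o):
= -8*o^3 + 300 + o^4 + 260*o + o^2*(-49)
b) -8*o^3 + 300 + o^4 + 260*o + o^2*(-49)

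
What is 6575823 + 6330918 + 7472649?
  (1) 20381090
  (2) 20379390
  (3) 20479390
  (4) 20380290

First: 6575823 + 6330918 = 12906741
Then: 12906741 + 7472649 = 20379390
2) 20379390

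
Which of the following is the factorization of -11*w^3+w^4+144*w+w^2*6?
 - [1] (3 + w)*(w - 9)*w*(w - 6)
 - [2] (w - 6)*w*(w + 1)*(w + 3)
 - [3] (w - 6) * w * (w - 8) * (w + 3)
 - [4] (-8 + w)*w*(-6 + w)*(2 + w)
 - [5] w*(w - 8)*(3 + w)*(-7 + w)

We need to factor -11*w^3+w^4+144*w+w^2*6.
The factored form is (w - 6) * w * (w - 8) * (w + 3).
3) (w - 6) * w * (w - 8) * (w + 3)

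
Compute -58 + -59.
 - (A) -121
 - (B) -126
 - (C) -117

-58 + -59 = -117
C) -117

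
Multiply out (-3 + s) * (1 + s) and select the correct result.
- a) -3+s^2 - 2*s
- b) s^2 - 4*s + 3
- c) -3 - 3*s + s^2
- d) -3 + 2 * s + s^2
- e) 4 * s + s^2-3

Expanding (-3 + s) * (1 + s):
= -3+s^2 - 2*s
a) -3+s^2 - 2*s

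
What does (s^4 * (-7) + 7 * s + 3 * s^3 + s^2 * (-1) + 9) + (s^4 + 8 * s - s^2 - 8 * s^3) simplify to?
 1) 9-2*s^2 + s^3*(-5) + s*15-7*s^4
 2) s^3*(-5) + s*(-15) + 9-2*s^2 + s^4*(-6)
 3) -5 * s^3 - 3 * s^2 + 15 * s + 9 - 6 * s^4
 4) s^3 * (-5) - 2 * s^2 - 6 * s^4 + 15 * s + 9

Adding the polynomials and combining like terms:
(s^4*(-7) + 7*s + 3*s^3 + s^2*(-1) + 9) + (s^4 + 8*s - s^2 - 8*s^3)
= s^3 * (-5) - 2 * s^2 - 6 * s^4 + 15 * s + 9
4) s^3 * (-5) - 2 * s^2 - 6 * s^4 + 15 * s + 9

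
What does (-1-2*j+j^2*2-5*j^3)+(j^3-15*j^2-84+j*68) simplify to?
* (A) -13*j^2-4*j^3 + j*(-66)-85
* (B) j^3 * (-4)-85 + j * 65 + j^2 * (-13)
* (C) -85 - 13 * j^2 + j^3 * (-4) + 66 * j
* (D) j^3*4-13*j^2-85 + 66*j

Adding the polynomials and combining like terms:
(-1 - 2*j + j^2*2 - 5*j^3) + (j^3 - 15*j^2 - 84 + j*68)
= -85 - 13 * j^2 + j^3 * (-4) + 66 * j
C) -85 - 13 * j^2 + j^3 * (-4) + 66 * j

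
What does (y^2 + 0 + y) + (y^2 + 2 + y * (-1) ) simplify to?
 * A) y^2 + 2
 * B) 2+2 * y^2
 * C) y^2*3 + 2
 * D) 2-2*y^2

Adding the polynomials and combining like terms:
(y^2 + 0 + y) + (y^2 + 2 + y*(-1))
= 2+2 * y^2
B) 2+2 * y^2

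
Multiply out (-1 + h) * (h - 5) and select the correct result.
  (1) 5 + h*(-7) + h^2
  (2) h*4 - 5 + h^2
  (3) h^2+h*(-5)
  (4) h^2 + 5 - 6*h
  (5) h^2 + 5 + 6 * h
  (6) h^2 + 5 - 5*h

Expanding (-1 + h) * (h - 5):
= h^2 + 5 - 6*h
4) h^2 + 5 - 6*h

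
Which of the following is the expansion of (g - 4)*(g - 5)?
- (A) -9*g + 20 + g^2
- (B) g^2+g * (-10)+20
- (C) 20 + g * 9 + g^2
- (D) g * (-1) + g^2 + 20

Expanding (g - 4)*(g - 5):
= -9*g + 20 + g^2
A) -9*g + 20 + g^2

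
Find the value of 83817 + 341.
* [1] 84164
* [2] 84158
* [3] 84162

83817 + 341 = 84158
2) 84158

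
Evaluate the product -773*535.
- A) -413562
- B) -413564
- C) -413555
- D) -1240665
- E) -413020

-773 * 535 = -413555
C) -413555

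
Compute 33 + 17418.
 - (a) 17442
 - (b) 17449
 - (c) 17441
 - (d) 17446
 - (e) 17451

33 + 17418 = 17451
e) 17451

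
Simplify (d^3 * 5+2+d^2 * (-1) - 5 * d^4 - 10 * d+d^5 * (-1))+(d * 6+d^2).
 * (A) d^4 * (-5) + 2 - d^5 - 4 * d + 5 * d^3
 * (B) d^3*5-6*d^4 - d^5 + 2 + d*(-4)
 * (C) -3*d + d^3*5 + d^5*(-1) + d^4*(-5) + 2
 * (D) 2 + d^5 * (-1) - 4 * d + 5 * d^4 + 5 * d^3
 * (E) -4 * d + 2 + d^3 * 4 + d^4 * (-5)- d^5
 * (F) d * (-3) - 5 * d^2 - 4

Adding the polynomials and combining like terms:
(d^3*5 + 2 + d^2*(-1) - 5*d^4 - 10*d + d^5*(-1)) + (d*6 + d^2)
= d^4 * (-5) + 2 - d^5 - 4 * d + 5 * d^3
A) d^4 * (-5) + 2 - d^5 - 4 * d + 5 * d^3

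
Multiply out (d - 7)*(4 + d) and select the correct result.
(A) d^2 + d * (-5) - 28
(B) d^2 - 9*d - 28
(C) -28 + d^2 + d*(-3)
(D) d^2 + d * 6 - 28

Expanding (d - 7)*(4 + d):
= -28 + d^2 + d*(-3)
C) -28 + d^2 + d*(-3)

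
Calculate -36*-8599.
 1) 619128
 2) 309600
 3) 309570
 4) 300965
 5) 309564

-36 * -8599 = 309564
5) 309564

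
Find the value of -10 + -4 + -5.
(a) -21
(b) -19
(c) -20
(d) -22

First: -10 + -4 = -14
Then: -14 + -5 = -19
b) -19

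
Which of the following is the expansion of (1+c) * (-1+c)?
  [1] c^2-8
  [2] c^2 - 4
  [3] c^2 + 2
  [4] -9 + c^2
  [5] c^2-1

Expanding (1+c) * (-1+c):
= c^2-1
5) c^2-1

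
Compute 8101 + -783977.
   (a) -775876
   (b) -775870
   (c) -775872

8101 + -783977 = -775876
a) -775876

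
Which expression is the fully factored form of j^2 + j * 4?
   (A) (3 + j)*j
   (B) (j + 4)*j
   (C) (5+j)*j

We need to factor j^2 + j * 4.
The factored form is (j + 4)*j.
B) (j + 4)*j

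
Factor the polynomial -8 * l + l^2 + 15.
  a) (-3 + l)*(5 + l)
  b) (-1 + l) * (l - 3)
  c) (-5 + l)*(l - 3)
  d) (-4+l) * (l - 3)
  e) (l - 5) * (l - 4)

We need to factor -8 * l + l^2 + 15.
The factored form is (-5 + l)*(l - 3).
c) (-5 + l)*(l - 3)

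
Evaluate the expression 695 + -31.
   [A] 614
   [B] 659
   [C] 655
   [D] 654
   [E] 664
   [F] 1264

695 + -31 = 664
E) 664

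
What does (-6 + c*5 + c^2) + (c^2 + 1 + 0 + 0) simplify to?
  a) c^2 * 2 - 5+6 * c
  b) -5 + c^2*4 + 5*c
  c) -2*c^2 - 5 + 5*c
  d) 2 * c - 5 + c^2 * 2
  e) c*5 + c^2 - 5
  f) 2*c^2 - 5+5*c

Adding the polynomials and combining like terms:
(-6 + c*5 + c^2) + (c^2 + 1 + 0 + 0)
= 2*c^2 - 5+5*c
f) 2*c^2 - 5+5*c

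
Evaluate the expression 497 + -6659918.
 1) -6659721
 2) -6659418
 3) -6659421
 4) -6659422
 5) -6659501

497 + -6659918 = -6659421
3) -6659421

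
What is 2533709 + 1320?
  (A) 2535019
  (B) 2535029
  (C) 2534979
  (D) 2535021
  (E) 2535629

2533709 + 1320 = 2535029
B) 2535029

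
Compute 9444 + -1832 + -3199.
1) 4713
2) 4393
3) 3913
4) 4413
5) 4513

First: 9444 + -1832 = 7612
Then: 7612 + -3199 = 4413
4) 4413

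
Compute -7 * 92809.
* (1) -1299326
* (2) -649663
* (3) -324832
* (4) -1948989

-7 * 92809 = -649663
2) -649663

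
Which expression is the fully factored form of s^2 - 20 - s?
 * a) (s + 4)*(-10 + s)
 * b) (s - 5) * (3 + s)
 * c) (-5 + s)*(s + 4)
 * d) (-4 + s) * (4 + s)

We need to factor s^2 - 20 - s.
The factored form is (-5 + s)*(s + 4).
c) (-5 + s)*(s + 4)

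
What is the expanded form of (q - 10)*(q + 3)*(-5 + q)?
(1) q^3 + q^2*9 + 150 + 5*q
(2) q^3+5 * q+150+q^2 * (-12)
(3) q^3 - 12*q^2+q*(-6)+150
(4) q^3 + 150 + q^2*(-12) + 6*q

Expanding (q - 10)*(q + 3)*(-5 + q):
= q^3+5 * q+150+q^2 * (-12)
2) q^3+5 * q+150+q^2 * (-12)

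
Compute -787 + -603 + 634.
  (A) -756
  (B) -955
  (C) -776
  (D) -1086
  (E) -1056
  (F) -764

First: -787 + -603 = -1390
Then: -1390 + 634 = -756
A) -756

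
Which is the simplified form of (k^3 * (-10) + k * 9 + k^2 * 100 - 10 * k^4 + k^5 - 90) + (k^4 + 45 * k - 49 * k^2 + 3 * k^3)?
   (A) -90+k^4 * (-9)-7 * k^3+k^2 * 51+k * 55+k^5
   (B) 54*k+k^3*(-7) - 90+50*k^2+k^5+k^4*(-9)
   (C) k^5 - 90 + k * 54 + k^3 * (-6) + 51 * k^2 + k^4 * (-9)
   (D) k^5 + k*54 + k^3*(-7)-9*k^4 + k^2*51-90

Adding the polynomials and combining like terms:
(k^3*(-10) + k*9 + k^2*100 - 10*k^4 + k^5 - 90) + (k^4 + 45*k - 49*k^2 + 3*k^3)
= k^5 + k*54 + k^3*(-7)-9*k^4 + k^2*51-90
D) k^5 + k*54 + k^3*(-7)-9*k^4 + k^2*51-90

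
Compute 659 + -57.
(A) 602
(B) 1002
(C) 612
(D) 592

659 + -57 = 602
A) 602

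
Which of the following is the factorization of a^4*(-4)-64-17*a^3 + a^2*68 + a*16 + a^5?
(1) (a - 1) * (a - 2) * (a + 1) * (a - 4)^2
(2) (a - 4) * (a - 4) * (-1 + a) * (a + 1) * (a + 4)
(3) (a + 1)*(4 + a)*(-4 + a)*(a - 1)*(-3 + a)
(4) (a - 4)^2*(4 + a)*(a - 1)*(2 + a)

We need to factor a^4*(-4)-64-17*a^3 + a^2*68 + a*16 + a^5.
The factored form is (a - 4) * (a - 4) * (-1 + a) * (a + 1) * (a + 4).
2) (a - 4) * (a - 4) * (-1 + a) * (a + 1) * (a + 4)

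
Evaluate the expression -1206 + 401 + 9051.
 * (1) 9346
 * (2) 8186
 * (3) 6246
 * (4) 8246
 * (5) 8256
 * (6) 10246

First: -1206 + 401 = -805
Then: -805 + 9051 = 8246
4) 8246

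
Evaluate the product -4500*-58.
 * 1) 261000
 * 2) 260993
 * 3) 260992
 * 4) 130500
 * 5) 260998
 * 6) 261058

-4500 * -58 = 261000
1) 261000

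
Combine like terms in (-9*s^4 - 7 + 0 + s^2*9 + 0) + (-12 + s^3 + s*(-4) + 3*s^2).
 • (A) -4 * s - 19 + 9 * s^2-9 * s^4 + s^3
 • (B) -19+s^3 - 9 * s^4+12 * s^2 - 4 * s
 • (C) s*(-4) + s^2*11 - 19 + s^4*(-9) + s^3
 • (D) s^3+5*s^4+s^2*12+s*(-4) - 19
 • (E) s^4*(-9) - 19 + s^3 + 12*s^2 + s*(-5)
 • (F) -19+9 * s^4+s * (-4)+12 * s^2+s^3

Adding the polynomials and combining like terms:
(-9*s^4 - 7 + 0 + s^2*9 + 0) + (-12 + s^3 + s*(-4) + 3*s^2)
= -19+s^3 - 9 * s^4+12 * s^2 - 4 * s
B) -19+s^3 - 9 * s^4+12 * s^2 - 4 * s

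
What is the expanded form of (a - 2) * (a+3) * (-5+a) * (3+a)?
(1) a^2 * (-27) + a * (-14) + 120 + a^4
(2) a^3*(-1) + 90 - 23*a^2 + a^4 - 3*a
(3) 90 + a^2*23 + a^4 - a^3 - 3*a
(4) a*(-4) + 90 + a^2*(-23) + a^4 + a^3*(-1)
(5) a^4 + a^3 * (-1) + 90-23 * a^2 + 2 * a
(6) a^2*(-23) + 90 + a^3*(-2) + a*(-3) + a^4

Expanding (a - 2) * (a+3) * (-5+a) * (3+a):
= a^3*(-1) + 90 - 23*a^2 + a^4 - 3*a
2) a^3*(-1) + 90 - 23*a^2 + a^4 - 3*a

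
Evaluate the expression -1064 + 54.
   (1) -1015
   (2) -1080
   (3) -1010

-1064 + 54 = -1010
3) -1010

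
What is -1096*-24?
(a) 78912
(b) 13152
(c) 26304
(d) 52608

-1096 * -24 = 26304
c) 26304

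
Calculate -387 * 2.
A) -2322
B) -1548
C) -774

-387 * 2 = -774
C) -774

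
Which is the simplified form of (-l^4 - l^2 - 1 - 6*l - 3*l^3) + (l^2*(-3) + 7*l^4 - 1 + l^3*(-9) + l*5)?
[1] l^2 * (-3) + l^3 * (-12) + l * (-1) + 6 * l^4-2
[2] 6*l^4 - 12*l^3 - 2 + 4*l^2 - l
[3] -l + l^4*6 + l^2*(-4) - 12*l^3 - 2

Adding the polynomials and combining like terms:
(-l^4 - l^2 - 1 - 6*l - 3*l^3) + (l^2*(-3) + 7*l^4 - 1 + l^3*(-9) + l*5)
= -l + l^4*6 + l^2*(-4) - 12*l^3 - 2
3) -l + l^4*6 + l^2*(-4) - 12*l^3 - 2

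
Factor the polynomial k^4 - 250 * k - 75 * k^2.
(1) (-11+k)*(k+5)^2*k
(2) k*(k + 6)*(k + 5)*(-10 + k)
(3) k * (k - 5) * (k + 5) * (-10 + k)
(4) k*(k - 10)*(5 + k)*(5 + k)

We need to factor k^4 - 250 * k - 75 * k^2.
The factored form is k*(k - 10)*(5 + k)*(5 + k).
4) k*(k - 10)*(5 + k)*(5 + k)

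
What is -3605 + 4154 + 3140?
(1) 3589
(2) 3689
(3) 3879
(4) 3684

First: -3605 + 4154 = 549
Then: 549 + 3140 = 3689
2) 3689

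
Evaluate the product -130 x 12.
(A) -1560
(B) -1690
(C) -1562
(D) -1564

-130 * 12 = -1560
A) -1560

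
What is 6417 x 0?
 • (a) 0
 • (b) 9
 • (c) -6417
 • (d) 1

6417 * 0 = 0
a) 0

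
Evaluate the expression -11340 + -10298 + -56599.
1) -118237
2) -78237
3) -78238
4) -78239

First: -11340 + -10298 = -21638
Then: -21638 + -56599 = -78237
2) -78237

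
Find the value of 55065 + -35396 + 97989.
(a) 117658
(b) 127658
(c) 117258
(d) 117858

First: 55065 + -35396 = 19669
Then: 19669 + 97989 = 117658
a) 117658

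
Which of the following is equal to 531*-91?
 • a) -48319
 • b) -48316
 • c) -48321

531 * -91 = -48321
c) -48321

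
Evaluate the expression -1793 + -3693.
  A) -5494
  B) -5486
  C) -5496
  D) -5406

-1793 + -3693 = -5486
B) -5486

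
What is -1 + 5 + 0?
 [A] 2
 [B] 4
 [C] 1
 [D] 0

First: -1 + 5 = 4
Then: 4 + 0 = 4
B) 4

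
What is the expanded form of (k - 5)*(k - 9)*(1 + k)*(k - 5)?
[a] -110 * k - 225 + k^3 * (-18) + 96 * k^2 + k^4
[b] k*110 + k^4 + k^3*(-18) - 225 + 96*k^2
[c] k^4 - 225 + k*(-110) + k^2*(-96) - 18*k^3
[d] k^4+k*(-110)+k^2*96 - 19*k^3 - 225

Expanding (k - 5)*(k - 9)*(1 + k)*(k - 5):
= -110 * k - 225 + k^3 * (-18) + 96 * k^2 + k^4
a) -110 * k - 225 + k^3 * (-18) + 96 * k^2 + k^4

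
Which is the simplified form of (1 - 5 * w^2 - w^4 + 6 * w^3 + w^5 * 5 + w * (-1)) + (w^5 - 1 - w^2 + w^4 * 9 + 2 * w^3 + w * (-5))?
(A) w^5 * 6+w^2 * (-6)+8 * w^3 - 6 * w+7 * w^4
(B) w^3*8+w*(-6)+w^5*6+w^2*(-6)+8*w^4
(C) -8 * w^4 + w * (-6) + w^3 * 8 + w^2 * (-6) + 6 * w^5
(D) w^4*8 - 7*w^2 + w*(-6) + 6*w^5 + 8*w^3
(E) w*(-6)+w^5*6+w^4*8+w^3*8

Adding the polynomials and combining like terms:
(1 - 5*w^2 - w^4 + 6*w^3 + w^5*5 + w*(-1)) + (w^5 - 1 - w^2 + w^4*9 + 2*w^3 + w*(-5))
= w^3*8+w*(-6)+w^5*6+w^2*(-6)+8*w^4
B) w^3*8+w*(-6)+w^5*6+w^2*(-6)+8*w^4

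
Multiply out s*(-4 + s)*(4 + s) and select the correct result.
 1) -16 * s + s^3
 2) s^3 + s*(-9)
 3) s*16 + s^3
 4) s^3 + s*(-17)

Expanding s*(-4 + s)*(4 + s):
= -16 * s + s^3
1) -16 * s + s^3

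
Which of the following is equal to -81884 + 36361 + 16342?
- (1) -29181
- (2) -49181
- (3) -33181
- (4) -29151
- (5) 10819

First: -81884 + 36361 = -45523
Then: -45523 + 16342 = -29181
1) -29181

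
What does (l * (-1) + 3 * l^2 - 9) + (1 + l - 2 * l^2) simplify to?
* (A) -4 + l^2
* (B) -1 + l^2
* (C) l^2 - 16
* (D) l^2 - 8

Adding the polynomials and combining like terms:
(l*(-1) + 3*l^2 - 9) + (1 + l - 2*l^2)
= l^2 - 8
D) l^2 - 8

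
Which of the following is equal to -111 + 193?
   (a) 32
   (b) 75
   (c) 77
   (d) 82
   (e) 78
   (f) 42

-111 + 193 = 82
d) 82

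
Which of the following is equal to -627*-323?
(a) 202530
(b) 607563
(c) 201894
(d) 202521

-627 * -323 = 202521
d) 202521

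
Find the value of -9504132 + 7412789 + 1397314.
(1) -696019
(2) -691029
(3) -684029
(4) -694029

First: -9504132 + 7412789 = -2091343
Then: -2091343 + 1397314 = -694029
4) -694029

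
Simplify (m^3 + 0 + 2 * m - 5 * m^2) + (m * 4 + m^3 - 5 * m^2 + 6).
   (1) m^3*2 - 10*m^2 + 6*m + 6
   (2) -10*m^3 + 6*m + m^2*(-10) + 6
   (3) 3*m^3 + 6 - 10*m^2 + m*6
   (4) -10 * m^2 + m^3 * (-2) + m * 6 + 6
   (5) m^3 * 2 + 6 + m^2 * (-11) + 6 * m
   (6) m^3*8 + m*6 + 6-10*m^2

Adding the polynomials and combining like terms:
(m^3 + 0 + 2*m - 5*m^2) + (m*4 + m^3 - 5*m^2 + 6)
= m^3*2 - 10*m^2 + 6*m + 6
1) m^3*2 - 10*m^2 + 6*m + 6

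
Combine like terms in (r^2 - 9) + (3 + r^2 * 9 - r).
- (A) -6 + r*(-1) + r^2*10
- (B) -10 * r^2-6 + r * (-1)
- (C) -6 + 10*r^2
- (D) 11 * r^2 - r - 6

Adding the polynomials and combining like terms:
(r^2 - 9) + (3 + r^2*9 - r)
= -6 + r*(-1) + r^2*10
A) -6 + r*(-1) + r^2*10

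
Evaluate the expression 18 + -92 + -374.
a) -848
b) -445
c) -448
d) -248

First: 18 + -92 = -74
Then: -74 + -374 = -448
c) -448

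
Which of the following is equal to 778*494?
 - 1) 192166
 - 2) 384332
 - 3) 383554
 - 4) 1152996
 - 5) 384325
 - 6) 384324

778 * 494 = 384332
2) 384332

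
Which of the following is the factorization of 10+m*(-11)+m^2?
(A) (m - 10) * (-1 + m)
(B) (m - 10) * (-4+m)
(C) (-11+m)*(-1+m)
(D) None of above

We need to factor 10+m*(-11)+m^2.
The factored form is (m - 10) * (-1 + m).
A) (m - 10) * (-1 + m)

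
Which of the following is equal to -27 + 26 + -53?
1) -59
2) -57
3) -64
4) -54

First: -27 + 26 = -1
Then: -1 + -53 = -54
4) -54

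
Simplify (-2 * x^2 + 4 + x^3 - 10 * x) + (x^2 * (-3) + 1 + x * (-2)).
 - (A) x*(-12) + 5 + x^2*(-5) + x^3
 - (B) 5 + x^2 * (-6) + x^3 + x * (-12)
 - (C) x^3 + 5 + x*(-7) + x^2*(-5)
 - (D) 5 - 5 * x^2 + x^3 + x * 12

Adding the polynomials and combining like terms:
(-2*x^2 + 4 + x^3 - 10*x) + (x^2*(-3) + 1 + x*(-2))
= x*(-12) + 5 + x^2*(-5) + x^3
A) x*(-12) + 5 + x^2*(-5) + x^3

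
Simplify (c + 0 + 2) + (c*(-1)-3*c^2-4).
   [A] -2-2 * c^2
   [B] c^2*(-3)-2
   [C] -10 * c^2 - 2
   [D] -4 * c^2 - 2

Adding the polynomials and combining like terms:
(c + 0 + 2) + (c*(-1) - 3*c^2 - 4)
= c^2*(-3)-2
B) c^2*(-3)-2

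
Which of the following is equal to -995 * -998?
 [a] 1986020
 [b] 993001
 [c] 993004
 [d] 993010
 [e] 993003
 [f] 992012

-995 * -998 = 993010
d) 993010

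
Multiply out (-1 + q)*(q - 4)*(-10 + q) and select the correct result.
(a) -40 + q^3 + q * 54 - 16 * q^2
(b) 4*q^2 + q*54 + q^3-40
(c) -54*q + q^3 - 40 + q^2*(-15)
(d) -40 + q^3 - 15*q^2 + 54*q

Expanding (-1 + q)*(q - 4)*(-10 + q):
= -40 + q^3 - 15*q^2 + 54*q
d) -40 + q^3 - 15*q^2 + 54*q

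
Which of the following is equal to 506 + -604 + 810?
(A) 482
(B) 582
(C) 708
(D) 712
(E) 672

First: 506 + -604 = -98
Then: -98 + 810 = 712
D) 712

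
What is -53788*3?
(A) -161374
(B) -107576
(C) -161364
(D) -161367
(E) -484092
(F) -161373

-53788 * 3 = -161364
C) -161364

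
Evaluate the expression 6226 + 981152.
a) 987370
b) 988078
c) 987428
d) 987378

6226 + 981152 = 987378
d) 987378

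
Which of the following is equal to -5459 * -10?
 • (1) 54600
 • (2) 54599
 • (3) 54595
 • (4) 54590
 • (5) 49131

-5459 * -10 = 54590
4) 54590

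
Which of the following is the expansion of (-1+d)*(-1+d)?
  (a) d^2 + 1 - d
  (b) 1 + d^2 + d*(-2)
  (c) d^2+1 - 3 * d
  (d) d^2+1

Expanding (-1+d)*(-1+d):
= 1 + d^2 + d*(-2)
b) 1 + d^2 + d*(-2)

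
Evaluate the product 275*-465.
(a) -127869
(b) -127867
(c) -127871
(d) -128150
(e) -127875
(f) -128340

275 * -465 = -127875
e) -127875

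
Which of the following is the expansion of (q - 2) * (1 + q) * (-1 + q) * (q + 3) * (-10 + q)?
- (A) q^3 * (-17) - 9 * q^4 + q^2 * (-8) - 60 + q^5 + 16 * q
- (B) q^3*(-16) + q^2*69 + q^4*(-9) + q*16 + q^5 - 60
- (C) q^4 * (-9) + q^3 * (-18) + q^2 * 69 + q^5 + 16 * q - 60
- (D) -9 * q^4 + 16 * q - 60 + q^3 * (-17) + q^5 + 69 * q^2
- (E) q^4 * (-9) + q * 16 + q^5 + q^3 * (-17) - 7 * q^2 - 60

Expanding (q - 2) * (1 + q) * (-1 + q) * (q + 3) * (-10 + q):
= -9 * q^4 + 16 * q - 60 + q^3 * (-17) + q^5 + 69 * q^2
D) -9 * q^4 + 16 * q - 60 + q^3 * (-17) + q^5 + 69 * q^2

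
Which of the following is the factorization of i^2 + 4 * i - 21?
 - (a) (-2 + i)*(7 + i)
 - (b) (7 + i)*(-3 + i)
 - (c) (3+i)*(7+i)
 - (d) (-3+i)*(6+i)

We need to factor i^2 + 4 * i - 21.
The factored form is (7 + i)*(-3 + i).
b) (7 + i)*(-3 + i)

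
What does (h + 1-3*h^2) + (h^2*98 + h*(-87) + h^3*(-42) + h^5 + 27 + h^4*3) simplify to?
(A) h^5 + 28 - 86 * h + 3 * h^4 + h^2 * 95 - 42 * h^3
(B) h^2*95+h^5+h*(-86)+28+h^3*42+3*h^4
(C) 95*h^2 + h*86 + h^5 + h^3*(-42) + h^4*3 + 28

Adding the polynomials and combining like terms:
(h + 1 - 3*h^2) + (h^2*98 + h*(-87) + h^3*(-42) + h^5 + 27 + h^4*3)
= h^5 + 28 - 86 * h + 3 * h^4 + h^2 * 95 - 42 * h^3
A) h^5 + 28 - 86 * h + 3 * h^4 + h^2 * 95 - 42 * h^3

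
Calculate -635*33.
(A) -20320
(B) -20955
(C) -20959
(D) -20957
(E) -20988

-635 * 33 = -20955
B) -20955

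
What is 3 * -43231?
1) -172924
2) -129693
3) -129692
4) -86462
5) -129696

3 * -43231 = -129693
2) -129693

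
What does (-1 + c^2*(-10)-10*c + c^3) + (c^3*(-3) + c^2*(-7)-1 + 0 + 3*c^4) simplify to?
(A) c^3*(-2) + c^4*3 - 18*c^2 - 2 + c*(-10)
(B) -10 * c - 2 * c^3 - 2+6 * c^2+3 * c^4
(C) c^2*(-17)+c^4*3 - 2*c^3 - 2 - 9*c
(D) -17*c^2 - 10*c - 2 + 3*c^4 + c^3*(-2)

Adding the polynomials and combining like terms:
(-1 + c^2*(-10) - 10*c + c^3) + (c^3*(-3) + c^2*(-7) - 1 + 0 + 3*c^4)
= -17*c^2 - 10*c - 2 + 3*c^4 + c^3*(-2)
D) -17*c^2 - 10*c - 2 + 3*c^4 + c^3*(-2)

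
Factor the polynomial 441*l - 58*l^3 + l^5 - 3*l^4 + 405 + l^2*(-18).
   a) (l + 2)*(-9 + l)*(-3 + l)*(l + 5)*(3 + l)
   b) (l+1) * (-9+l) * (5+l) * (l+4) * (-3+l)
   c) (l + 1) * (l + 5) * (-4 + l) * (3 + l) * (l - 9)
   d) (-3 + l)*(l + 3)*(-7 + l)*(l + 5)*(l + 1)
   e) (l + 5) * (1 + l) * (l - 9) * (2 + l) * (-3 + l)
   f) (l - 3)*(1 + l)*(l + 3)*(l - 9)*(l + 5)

We need to factor 441*l - 58*l^3 + l^5 - 3*l^4 + 405 + l^2*(-18).
The factored form is (l - 3)*(1 + l)*(l + 3)*(l - 9)*(l + 5).
f) (l - 3)*(1 + l)*(l + 3)*(l - 9)*(l + 5)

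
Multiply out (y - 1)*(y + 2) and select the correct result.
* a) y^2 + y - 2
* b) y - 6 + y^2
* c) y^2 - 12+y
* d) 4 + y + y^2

Expanding (y - 1)*(y + 2):
= y^2 + y - 2
a) y^2 + y - 2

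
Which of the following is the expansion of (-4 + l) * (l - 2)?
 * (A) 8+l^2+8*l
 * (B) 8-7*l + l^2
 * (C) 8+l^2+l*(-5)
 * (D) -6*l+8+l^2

Expanding (-4 + l) * (l - 2):
= -6*l+8+l^2
D) -6*l+8+l^2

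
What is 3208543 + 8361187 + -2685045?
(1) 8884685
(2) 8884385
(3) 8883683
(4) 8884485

First: 3208543 + 8361187 = 11569730
Then: 11569730 + -2685045 = 8884685
1) 8884685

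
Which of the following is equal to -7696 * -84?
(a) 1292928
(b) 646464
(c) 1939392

-7696 * -84 = 646464
b) 646464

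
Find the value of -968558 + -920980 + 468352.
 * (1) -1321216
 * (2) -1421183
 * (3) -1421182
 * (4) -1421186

First: -968558 + -920980 = -1889538
Then: -1889538 + 468352 = -1421186
4) -1421186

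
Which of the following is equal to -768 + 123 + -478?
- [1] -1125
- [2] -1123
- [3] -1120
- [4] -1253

First: -768 + 123 = -645
Then: -645 + -478 = -1123
2) -1123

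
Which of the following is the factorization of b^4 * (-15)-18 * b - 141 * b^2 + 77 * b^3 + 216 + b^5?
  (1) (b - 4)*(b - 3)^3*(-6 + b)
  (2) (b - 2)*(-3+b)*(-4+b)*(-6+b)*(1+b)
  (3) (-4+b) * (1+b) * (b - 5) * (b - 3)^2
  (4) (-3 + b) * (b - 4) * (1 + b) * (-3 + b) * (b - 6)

We need to factor b^4 * (-15)-18 * b - 141 * b^2 + 77 * b^3 + 216 + b^5.
The factored form is (-3 + b) * (b - 4) * (1 + b) * (-3 + b) * (b - 6).
4) (-3 + b) * (b - 4) * (1 + b) * (-3 + b) * (b - 6)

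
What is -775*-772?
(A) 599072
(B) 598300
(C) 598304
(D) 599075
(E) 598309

-775 * -772 = 598300
B) 598300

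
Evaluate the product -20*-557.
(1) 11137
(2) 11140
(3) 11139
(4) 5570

-20 * -557 = 11140
2) 11140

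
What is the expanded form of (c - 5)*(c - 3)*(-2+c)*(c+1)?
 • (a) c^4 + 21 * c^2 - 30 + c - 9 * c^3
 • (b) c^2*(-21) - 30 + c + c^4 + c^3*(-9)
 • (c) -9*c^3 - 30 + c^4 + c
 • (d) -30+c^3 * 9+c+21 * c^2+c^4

Expanding (c - 5)*(c - 3)*(-2+c)*(c+1):
= c^4 + 21 * c^2 - 30 + c - 9 * c^3
a) c^4 + 21 * c^2 - 30 + c - 9 * c^3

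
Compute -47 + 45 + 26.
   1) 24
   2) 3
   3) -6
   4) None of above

First: -47 + 45 = -2
Then: -2 + 26 = 24
1) 24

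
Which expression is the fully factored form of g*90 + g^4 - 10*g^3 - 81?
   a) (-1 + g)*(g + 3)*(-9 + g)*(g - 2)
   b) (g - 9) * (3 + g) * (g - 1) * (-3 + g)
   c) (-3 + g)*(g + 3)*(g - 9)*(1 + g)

We need to factor g*90 + g^4 - 10*g^3 - 81.
The factored form is (g - 9) * (3 + g) * (g - 1) * (-3 + g).
b) (g - 9) * (3 + g) * (g - 1) * (-3 + g)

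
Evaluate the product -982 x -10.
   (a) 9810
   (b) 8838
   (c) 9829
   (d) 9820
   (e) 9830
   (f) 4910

-982 * -10 = 9820
d) 9820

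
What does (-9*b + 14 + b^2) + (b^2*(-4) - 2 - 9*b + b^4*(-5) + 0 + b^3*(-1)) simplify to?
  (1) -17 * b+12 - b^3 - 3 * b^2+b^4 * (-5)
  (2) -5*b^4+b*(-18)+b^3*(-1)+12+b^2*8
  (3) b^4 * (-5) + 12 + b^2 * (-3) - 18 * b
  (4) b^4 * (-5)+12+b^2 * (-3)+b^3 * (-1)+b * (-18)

Adding the polynomials and combining like terms:
(-9*b + 14 + b^2) + (b^2*(-4) - 2 - 9*b + b^4*(-5) + 0 + b^3*(-1))
= b^4 * (-5)+12+b^2 * (-3)+b^3 * (-1)+b * (-18)
4) b^4 * (-5)+12+b^2 * (-3)+b^3 * (-1)+b * (-18)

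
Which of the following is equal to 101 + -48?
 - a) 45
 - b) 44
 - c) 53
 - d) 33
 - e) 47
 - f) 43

101 + -48 = 53
c) 53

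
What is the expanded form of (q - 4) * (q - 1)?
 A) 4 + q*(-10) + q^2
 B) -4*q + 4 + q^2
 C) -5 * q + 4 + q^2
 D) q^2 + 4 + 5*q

Expanding (q - 4) * (q - 1):
= -5 * q + 4 + q^2
C) -5 * q + 4 + q^2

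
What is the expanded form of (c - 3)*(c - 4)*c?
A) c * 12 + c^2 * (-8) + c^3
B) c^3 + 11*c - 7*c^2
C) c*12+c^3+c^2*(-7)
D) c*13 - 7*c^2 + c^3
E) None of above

Expanding (c - 3)*(c - 4)*c:
= c*12+c^3+c^2*(-7)
C) c*12+c^3+c^2*(-7)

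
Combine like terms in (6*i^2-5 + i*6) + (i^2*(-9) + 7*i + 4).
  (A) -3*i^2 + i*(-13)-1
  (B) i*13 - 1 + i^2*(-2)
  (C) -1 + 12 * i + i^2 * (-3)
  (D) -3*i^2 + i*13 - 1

Adding the polynomials and combining like terms:
(6*i^2 - 5 + i*6) + (i^2*(-9) + 7*i + 4)
= -3*i^2 + i*13 - 1
D) -3*i^2 + i*13 - 1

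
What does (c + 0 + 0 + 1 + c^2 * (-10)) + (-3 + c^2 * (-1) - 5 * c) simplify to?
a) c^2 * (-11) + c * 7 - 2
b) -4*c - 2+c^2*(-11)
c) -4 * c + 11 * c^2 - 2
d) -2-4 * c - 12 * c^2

Adding the polynomials and combining like terms:
(c + 0 + 0 + 1 + c^2*(-10)) + (-3 + c^2*(-1) - 5*c)
= -4*c - 2+c^2*(-11)
b) -4*c - 2+c^2*(-11)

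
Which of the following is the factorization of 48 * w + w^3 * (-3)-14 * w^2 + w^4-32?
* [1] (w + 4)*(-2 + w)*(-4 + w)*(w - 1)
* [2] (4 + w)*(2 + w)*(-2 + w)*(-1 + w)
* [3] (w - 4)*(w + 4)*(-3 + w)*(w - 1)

We need to factor 48 * w + w^3 * (-3)-14 * w^2 + w^4-32.
The factored form is (w + 4)*(-2 + w)*(-4 + w)*(w - 1).
1) (w + 4)*(-2 + w)*(-4 + w)*(w - 1)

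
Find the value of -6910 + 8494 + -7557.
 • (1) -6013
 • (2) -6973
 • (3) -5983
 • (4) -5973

First: -6910 + 8494 = 1584
Then: 1584 + -7557 = -5973
4) -5973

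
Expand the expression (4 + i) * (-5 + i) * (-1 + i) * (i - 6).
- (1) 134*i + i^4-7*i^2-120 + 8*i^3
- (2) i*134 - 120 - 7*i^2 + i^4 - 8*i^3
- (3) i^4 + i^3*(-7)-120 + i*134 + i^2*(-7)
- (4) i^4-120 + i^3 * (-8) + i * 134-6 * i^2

Expanding (4 + i) * (-5 + i) * (-1 + i) * (i - 6):
= i*134 - 120 - 7*i^2 + i^4 - 8*i^3
2) i*134 - 120 - 7*i^2 + i^4 - 8*i^3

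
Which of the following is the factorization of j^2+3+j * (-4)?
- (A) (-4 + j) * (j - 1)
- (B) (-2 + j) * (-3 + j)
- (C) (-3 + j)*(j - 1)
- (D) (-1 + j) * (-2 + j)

We need to factor j^2+3+j * (-4).
The factored form is (-3 + j)*(j - 1).
C) (-3 + j)*(j - 1)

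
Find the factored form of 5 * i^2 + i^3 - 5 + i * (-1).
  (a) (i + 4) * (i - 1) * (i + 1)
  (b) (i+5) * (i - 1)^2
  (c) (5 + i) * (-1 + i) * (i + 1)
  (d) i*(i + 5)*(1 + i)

We need to factor 5 * i^2 + i^3 - 5 + i * (-1).
The factored form is (5 + i) * (-1 + i) * (i + 1).
c) (5 + i) * (-1 + i) * (i + 1)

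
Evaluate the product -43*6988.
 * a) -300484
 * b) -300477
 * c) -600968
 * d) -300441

-43 * 6988 = -300484
a) -300484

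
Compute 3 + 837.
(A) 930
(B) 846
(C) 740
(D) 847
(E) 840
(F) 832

3 + 837 = 840
E) 840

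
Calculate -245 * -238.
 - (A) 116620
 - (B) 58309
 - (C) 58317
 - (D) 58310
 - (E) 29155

-245 * -238 = 58310
D) 58310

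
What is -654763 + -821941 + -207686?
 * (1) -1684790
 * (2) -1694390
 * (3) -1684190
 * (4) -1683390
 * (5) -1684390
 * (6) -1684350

First: -654763 + -821941 = -1476704
Then: -1476704 + -207686 = -1684390
5) -1684390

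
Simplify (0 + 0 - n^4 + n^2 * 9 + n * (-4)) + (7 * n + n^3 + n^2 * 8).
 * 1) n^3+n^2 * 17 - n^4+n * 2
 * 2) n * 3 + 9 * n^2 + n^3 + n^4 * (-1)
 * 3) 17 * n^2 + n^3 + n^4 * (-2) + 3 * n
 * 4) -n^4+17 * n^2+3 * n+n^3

Adding the polynomials and combining like terms:
(0 + 0 - n^4 + n^2*9 + n*(-4)) + (7*n + n^3 + n^2*8)
= -n^4+17 * n^2+3 * n+n^3
4) -n^4+17 * n^2+3 * n+n^3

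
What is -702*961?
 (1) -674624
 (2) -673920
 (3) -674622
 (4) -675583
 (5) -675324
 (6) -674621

-702 * 961 = -674622
3) -674622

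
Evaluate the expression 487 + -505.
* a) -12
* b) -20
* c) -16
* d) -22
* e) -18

487 + -505 = -18
e) -18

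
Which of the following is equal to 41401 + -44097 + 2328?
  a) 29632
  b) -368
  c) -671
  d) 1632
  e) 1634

First: 41401 + -44097 = -2696
Then: -2696 + 2328 = -368
b) -368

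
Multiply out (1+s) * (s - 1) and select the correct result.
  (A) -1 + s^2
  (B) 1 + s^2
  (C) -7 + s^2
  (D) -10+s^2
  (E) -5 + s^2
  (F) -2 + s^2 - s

Expanding (1+s) * (s - 1):
= -1 + s^2
A) -1 + s^2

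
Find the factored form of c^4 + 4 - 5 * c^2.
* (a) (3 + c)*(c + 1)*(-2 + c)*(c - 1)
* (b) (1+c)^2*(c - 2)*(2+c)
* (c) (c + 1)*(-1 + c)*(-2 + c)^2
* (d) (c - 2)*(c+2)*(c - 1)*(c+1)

We need to factor c^4 + 4 - 5 * c^2.
The factored form is (c - 2)*(c+2)*(c - 1)*(c+1).
d) (c - 2)*(c+2)*(c - 1)*(c+1)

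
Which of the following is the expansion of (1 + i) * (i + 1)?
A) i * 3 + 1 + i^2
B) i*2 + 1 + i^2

Expanding (1 + i) * (i + 1):
= i*2 + 1 + i^2
B) i*2 + 1 + i^2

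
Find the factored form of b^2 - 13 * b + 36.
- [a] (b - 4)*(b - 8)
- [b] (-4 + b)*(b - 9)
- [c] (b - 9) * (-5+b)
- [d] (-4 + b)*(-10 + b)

We need to factor b^2 - 13 * b + 36.
The factored form is (-4 + b)*(b - 9).
b) (-4 + b)*(b - 9)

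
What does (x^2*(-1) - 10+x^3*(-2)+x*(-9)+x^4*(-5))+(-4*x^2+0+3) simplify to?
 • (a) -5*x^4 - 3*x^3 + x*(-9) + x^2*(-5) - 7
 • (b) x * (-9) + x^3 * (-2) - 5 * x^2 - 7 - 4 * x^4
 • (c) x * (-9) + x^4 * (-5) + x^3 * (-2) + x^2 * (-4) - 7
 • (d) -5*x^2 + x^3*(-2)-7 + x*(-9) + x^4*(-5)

Adding the polynomials and combining like terms:
(x^2*(-1) - 10 + x^3*(-2) + x*(-9) + x^4*(-5)) + (-4*x^2 + 0 + 3)
= -5*x^2 + x^3*(-2)-7 + x*(-9) + x^4*(-5)
d) -5*x^2 + x^3*(-2)-7 + x*(-9) + x^4*(-5)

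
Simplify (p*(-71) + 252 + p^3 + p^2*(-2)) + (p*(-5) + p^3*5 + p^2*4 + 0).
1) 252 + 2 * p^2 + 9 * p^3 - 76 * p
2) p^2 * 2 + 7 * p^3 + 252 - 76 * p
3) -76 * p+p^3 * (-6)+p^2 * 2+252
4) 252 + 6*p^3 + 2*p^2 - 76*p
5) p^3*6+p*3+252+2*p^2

Adding the polynomials and combining like terms:
(p*(-71) + 252 + p^3 + p^2*(-2)) + (p*(-5) + p^3*5 + p^2*4 + 0)
= 252 + 6*p^3 + 2*p^2 - 76*p
4) 252 + 6*p^3 + 2*p^2 - 76*p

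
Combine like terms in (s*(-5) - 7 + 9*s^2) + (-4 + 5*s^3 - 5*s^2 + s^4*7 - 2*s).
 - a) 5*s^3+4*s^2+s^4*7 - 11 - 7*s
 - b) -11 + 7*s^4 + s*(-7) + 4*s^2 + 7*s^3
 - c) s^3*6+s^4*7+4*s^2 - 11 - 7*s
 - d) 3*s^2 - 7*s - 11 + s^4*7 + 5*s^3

Adding the polynomials and combining like terms:
(s*(-5) - 7 + 9*s^2) + (-4 + 5*s^3 - 5*s^2 + s^4*7 - 2*s)
= 5*s^3+4*s^2+s^4*7 - 11 - 7*s
a) 5*s^3+4*s^2+s^4*7 - 11 - 7*s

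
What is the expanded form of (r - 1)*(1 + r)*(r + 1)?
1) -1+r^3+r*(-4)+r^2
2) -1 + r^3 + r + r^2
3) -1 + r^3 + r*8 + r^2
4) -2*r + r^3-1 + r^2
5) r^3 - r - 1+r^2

Expanding (r - 1)*(1 + r)*(r + 1):
= r^3 - r - 1+r^2
5) r^3 - r - 1+r^2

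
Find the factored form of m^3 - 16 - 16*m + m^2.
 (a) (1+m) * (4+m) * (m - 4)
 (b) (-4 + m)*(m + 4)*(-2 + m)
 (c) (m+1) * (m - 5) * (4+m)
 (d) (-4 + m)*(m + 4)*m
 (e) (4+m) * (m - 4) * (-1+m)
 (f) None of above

We need to factor m^3 - 16 - 16*m + m^2.
The factored form is (1+m) * (4+m) * (m - 4).
a) (1+m) * (4+m) * (m - 4)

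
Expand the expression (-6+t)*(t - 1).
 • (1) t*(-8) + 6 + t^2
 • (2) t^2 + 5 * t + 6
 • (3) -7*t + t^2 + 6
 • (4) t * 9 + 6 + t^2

Expanding (-6+t)*(t - 1):
= -7*t + t^2 + 6
3) -7*t + t^2 + 6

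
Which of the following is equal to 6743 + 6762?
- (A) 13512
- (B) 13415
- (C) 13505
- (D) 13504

6743 + 6762 = 13505
C) 13505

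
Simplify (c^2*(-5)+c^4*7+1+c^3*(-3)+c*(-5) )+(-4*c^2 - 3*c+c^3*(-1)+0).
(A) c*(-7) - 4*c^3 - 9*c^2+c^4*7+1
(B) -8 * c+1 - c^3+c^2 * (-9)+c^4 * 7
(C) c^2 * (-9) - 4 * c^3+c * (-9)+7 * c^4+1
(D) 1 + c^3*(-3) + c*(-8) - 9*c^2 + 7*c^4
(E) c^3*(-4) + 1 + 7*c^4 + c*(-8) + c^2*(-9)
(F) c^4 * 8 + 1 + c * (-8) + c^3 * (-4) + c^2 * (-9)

Adding the polynomials and combining like terms:
(c^2*(-5) + c^4*7 + 1 + c^3*(-3) + c*(-5)) + (-4*c^2 - 3*c + c^3*(-1) + 0)
= c^3*(-4) + 1 + 7*c^4 + c*(-8) + c^2*(-9)
E) c^3*(-4) + 1 + 7*c^4 + c*(-8) + c^2*(-9)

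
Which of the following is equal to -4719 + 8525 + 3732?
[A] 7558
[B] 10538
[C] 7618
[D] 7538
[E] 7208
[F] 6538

First: -4719 + 8525 = 3806
Then: 3806 + 3732 = 7538
D) 7538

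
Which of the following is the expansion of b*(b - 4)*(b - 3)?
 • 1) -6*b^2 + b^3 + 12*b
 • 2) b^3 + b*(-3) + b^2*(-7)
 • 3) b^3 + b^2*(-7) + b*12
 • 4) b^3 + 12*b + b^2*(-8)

Expanding b*(b - 4)*(b - 3):
= b^3 + b^2*(-7) + b*12
3) b^3 + b^2*(-7) + b*12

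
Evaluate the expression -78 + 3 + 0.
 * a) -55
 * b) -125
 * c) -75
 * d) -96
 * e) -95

First: -78 + 3 = -75
Then: -75 + 0 = -75
c) -75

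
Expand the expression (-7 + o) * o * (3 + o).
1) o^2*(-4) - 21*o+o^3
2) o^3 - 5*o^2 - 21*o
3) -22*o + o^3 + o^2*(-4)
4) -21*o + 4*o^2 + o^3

Expanding (-7 + o) * o * (3 + o):
= o^2*(-4) - 21*o+o^3
1) o^2*(-4) - 21*o+o^3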